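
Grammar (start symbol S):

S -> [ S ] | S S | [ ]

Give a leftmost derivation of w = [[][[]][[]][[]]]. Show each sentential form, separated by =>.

S => [S]   [S -> [ S ]]
[S] => [SS]   [S -> S S]
[SS] => [SSS]   [S -> S S]
[SSS] => [[]SS]   [S -> [ ]]
[[]SS] => [[]SSS]   [S -> S S]
[[]SSS] => [[][S]SS]   [S -> [ S ]]
[[][S]SS] => [[][[]]SS]   [S -> [ ]]
[[][[]]SS] => [[][[]][S]S]   [S -> [ S ]]
[[][[]][S]S] => [[][[]][[]]S]   [S -> [ ]]
[[][[]][[]]S] => [[][[]][[]][S]]   [S -> [ S ]]
[[][[]][[]][S]] => [[][[]][[]][[]]]   [S -> [ ]]

S => [S] => [SS] => [SSS] => [[]SS] => [[]SSS] => [[][S]SS] => [[][[]]SS] => [[][[]][S]S] => [[][[]][[]]S] => [[][[]][[]][S]] => [[][[]][[]][[]]]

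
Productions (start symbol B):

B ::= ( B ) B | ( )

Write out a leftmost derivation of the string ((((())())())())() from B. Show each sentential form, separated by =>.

B=>(B)B=>((B)B)B=>(((B)B)B)B=>((((B)B)B)B)B=>((((())B)B)B)B=>((((())())B)B)B=>((((())())())B)B=>((((())())())())B=>((((())())())())()

B => (B)B   [B ::= ( B ) B]
(B)B => ((B)B)B   [B ::= ( B ) B]
((B)B)B => (((B)B)B)B   [B ::= ( B ) B]
(((B)B)B)B => ((((B)B)B)B)B   [B ::= ( B ) B]
((((B)B)B)B)B => ((((())B)B)B)B   [B ::= ( )]
((((())B)B)B)B => ((((())())B)B)B   [B ::= ( )]
((((())())B)B)B => ((((())())())B)B   [B ::= ( )]
((((())())())B)B => ((((())())())())B   [B ::= ( )]
((((())())())())B => ((((())())())())()   [B ::= ( )]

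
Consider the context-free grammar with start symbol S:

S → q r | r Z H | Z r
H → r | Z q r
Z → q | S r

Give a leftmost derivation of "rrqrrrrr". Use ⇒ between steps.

S ⇒ rZH   [S → r Z H]
rZH ⇒ rSrH   [Z → S r]
rSrH ⇒ rZrrH   [S → Z r]
rZrrH ⇒ rSrrrH   [Z → S r]
rSrrrH ⇒ rrZHrrrH   [S → r Z H]
rrZHrrrH ⇒ rrqHrrrH   [Z → q]
rrqHrrrH ⇒ rrqrrrrH   [H → r]
rrqrrrrH ⇒ rrqrrrrr   [H → r]

S ⇒ rZH ⇒ rSrH ⇒ rZrrH ⇒ rSrrrH ⇒ rrZHrrrH ⇒ rrqHrrrH ⇒ rrqrrrrH ⇒ rrqrrrrr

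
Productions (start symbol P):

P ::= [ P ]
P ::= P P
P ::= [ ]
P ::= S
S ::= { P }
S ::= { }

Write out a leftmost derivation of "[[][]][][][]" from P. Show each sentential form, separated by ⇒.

P⇒PP⇒PPP⇒PPPP⇒[P]PPP⇒[PP]PPP⇒[[]P]PPP⇒[[][]]PPP⇒[[][]][]PP⇒[[][]][][]P⇒[[][]][][][]

P ⇒ PP   [P ::= P P]
PP ⇒ PPP   [P ::= P P]
PPP ⇒ PPPP   [P ::= P P]
PPPP ⇒ [P]PPP   [P ::= [ P ]]
[P]PPP ⇒ [PP]PPP   [P ::= P P]
[PP]PPP ⇒ [[]P]PPP   [P ::= [ ]]
[[]P]PPP ⇒ [[][]]PPP   [P ::= [ ]]
[[][]]PPP ⇒ [[][]][]PP   [P ::= [ ]]
[[][]][]PP ⇒ [[][]][][]P   [P ::= [ ]]
[[][]][][]P ⇒ [[][]][][][]   [P ::= [ ]]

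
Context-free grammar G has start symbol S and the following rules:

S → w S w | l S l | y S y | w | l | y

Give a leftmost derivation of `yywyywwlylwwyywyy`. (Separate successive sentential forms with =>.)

S => ySy => yySyy => yywSwyy => yywySywyy => yywyySyywyy => yywyywSwyywyy => yywyywwSwwyywyy => yywyywwlSlwwyywyy => yywyywwlylwwyywyy

S => ySy   [S → y S y]
ySy => yySyy   [S → y S y]
yySyy => yywSwyy   [S → w S w]
yywSwyy => yywySywyy   [S → y S y]
yywySywyy => yywyySyywyy   [S → y S y]
yywyySyywyy => yywyywSwyywyy   [S → w S w]
yywyywSwyywyy => yywyywwSwwyywyy   [S → w S w]
yywyywwSwwyywyy => yywyywwlSlwwyywyy   [S → l S l]
yywyywwlSlwwyywyy => yywyywwlylwwyywyy   [S → y]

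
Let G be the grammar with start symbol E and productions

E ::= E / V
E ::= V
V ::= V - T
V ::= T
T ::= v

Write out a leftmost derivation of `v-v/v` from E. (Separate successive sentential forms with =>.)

E => E/V => V/V => V-T/V => T-T/V => v-T/V => v-v/V => v-v/T => v-v/v

E => E/V   [E ::= E / V]
E/V => V/V   [E ::= V]
V/V => V-T/V   [V ::= V - T]
V-T/V => T-T/V   [V ::= T]
T-T/V => v-T/V   [T ::= v]
v-T/V => v-v/V   [T ::= v]
v-v/V => v-v/T   [V ::= T]
v-v/T => v-v/v   [T ::= v]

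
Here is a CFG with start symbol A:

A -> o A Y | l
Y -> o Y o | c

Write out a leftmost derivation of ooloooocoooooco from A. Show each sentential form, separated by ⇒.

A ⇒ oAY ⇒ ooAYY ⇒ oolYY ⇒ ooloYoY ⇒ oolooYooY ⇒ ooloooYoooY ⇒ oolooooYooooY ⇒ ooloooocooooY ⇒ ooloooocoooooYo ⇒ ooloooocoooooco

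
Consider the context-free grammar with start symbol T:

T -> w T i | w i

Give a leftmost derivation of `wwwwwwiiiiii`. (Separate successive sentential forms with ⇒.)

T ⇒ wTi ⇒ wwTii ⇒ wwwTiii ⇒ wwwwTiiii ⇒ wwwwwTiiiii ⇒ wwwwwwiiiiii

T ⇒ wTi   [T -> w T i]
wTi ⇒ wwTii   [T -> w T i]
wwTii ⇒ wwwTiii   [T -> w T i]
wwwTiii ⇒ wwwwTiiii   [T -> w T i]
wwwwTiiii ⇒ wwwwwTiiiii   [T -> w T i]
wwwwwTiiiii ⇒ wwwwwwiiiiii   [T -> w i]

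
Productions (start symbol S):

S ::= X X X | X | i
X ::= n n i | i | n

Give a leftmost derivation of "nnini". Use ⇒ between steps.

S ⇒ XXX   [S ::= X X X]
XXX ⇒ nniXX   [X ::= n n i]
nniXX ⇒ nninX   [X ::= n]
nninX ⇒ nnini   [X ::= i]

S⇒XXX⇒nniXX⇒nninX⇒nnini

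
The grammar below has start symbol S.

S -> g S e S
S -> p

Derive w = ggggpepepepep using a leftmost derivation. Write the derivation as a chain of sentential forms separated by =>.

S => gSeS   [S -> g S e S]
gSeS => ggSeSeS   [S -> g S e S]
ggSeSeS => gggSeSeSeS   [S -> g S e S]
gggSeSeSeS => ggggSeSeSeSeS   [S -> g S e S]
ggggSeSeSeSeS => ggggpeSeSeSeS   [S -> p]
ggggpeSeSeSeS => ggggpepeSeSeS   [S -> p]
ggggpepeSeSeS => ggggpepepeSeS   [S -> p]
ggggpepepeSeS => ggggpepepepeS   [S -> p]
ggggpepepepeS => ggggpepepepep   [S -> p]

S=>gSeS=>ggSeSeS=>gggSeSeSeS=>ggggSeSeSeSeS=>ggggpeSeSeSeS=>ggggpepeSeSeS=>ggggpepepeSeS=>ggggpepepepeS=>ggggpepepepep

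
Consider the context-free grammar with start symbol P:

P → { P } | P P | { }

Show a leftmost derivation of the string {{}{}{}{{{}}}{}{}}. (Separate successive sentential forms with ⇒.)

P⇒{P}⇒{PP}⇒{PPP}⇒{{}PP}⇒{{}PPP}⇒{{}PPPP}⇒{{}{}PPP}⇒{{}{}{}PP}⇒{{}{}{}PPP}⇒{{}{}{}{P}PP}⇒{{}{}{}{{P}}PP}⇒{{}{}{}{{{}}}PP}⇒{{}{}{}{{{}}}{}P}⇒{{}{}{}{{{}}}{}{}}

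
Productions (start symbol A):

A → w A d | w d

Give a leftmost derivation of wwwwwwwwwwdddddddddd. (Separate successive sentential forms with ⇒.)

A ⇒ wAd ⇒ wwAdd ⇒ wwwAddd ⇒ wwwwAdddd ⇒ wwwwwAddddd ⇒ wwwwwwAdddddd ⇒ wwwwwwwAddddddd ⇒ wwwwwwwwAdddddddd ⇒ wwwwwwwwwAddddddddd ⇒ wwwwwwwwwwdddddddddd

A ⇒ wAd   [A → w A d]
wAd ⇒ wwAdd   [A → w A d]
wwAdd ⇒ wwwAddd   [A → w A d]
wwwAddd ⇒ wwwwAdddd   [A → w A d]
wwwwAdddd ⇒ wwwwwAddddd   [A → w A d]
wwwwwAddddd ⇒ wwwwwwAdddddd   [A → w A d]
wwwwwwAdddddd ⇒ wwwwwwwAddddddd   [A → w A d]
wwwwwwwAddddddd ⇒ wwwwwwwwAdddddddd   [A → w A d]
wwwwwwwwAdddddddd ⇒ wwwwwwwwwAddddddddd   [A → w A d]
wwwwwwwwwAddddddddd ⇒ wwwwwwwwwwdddddddddd   [A → w d]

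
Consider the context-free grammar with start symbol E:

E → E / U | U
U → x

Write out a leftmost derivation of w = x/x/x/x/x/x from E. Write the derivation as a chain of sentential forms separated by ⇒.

E ⇒ E/U   [E → E / U]
E/U ⇒ E/U/U   [E → E / U]
E/U/U ⇒ E/U/U/U   [E → E / U]
E/U/U/U ⇒ E/U/U/U/U   [E → E / U]
E/U/U/U/U ⇒ E/U/U/U/U/U   [E → E / U]
E/U/U/U/U/U ⇒ U/U/U/U/U/U   [E → U]
U/U/U/U/U/U ⇒ x/U/U/U/U/U   [U → x]
x/U/U/U/U/U ⇒ x/x/U/U/U/U   [U → x]
x/x/U/U/U/U ⇒ x/x/x/U/U/U   [U → x]
x/x/x/U/U/U ⇒ x/x/x/x/U/U   [U → x]
x/x/x/x/U/U ⇒ x/x/x/x/x/U   [U → x]
x/x/x/x/x/U ⇒ x/x/x/x/x/x   [U → x]

E⇒E/U⇒E/U/U⇒E/U/U/U⇒E/U/U/U/U⇒E/U/U/U/U/U⇒U/U/U/U/U/U⇒x/U/U/U/U/U⇒x/x/U/U/U/U⇒x/x/x/U/U/U⇒x/x/x/x/U/U⇒x/x/x/x/x/U⇒x/x/x/x/x/x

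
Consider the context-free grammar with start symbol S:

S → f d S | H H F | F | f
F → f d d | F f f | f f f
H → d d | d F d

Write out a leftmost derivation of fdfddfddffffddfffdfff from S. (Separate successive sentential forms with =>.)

S=>fdS=>fdfdS=>fdfdHHF=>fdfddFdHF=>fdfddFffdHF=>fdfddFffffdHF=>fdfddfddffffdHF=>fdfddfddffffddFdF=>fdfddfddffffddfffdF=>fdfddfddffffddfffdfff

S => fdS   [S → f d S]
fdS => fdfdS   [S → f d S]
fdfdS => fdfdHHF   [S → H H F]
fdfdHHF => fdfddFdHF   [H → d F d]
fdfddFdHF => fdfddFffdHF   [F → F f f]
fdfddFffdHF => fdfddFffffdHF   [F → F f f]
fdfddFffffdHF => fdfddfddffffdHF   [F → f d d]
fdfddfddffffdHF => fdfddfddffffddFdF   [H → d F d]
fdfddfddffffddFdF => fdfddfddffffddfffdF   [F → f f f]
fdfddfddffffddfffdF => fdfddfddffffddfffdfff   [F → f f f]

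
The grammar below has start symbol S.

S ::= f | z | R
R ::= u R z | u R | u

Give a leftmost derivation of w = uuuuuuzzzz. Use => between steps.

S => R => uRz => uuRzz => uuuRzzz => uuuuRzzz => uuuuuRzzzz => uuuuuuzzzz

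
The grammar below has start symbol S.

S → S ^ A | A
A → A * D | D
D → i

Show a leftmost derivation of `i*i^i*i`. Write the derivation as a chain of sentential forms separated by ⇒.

S ⇒ S^A ⇒ A^A ⇒ A*D^A ⇒ D*D^A ⇒ i*D^A ⇒ i*i^A ⇒ i*i^A*D ⇒ i*i^D*D ⇒ i*i^i*D ⇒ i*i^i*i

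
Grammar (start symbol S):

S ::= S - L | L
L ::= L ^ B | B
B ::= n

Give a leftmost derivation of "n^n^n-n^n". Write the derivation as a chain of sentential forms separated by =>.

S=>S-L=>L-L=>L^B-L=>L^B^B-L=>B^B^B-L=>n^B^B-L=>n^n^B-L=>n^n^n-L=>n^n^n-L^B=>n^n^n-B^B=>n^n^n-n^B=>n^n^n-n^n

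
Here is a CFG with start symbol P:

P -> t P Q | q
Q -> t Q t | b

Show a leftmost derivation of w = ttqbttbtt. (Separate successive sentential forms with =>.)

P => tPQ => ttPQQ => ttqQQ => ttqbQ => ttqbtQt => ttqbttQtt => ttqbttbtt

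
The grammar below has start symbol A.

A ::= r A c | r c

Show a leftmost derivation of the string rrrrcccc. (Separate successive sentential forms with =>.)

A => rAc   [A ::= r A c]
rAc => rrAcc   [A ::= r A c]
rrAcc => rrrAccc   [A ::= r A c]
rrrAccc => rrrrcccc   [A ::= r c]

A => rAc => rrAcc => rrrAccc => rrrrcccc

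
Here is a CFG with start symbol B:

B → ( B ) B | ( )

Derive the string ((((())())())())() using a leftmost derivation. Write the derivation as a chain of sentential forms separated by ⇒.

B ⇒ (B)B   [B → ( B ) B]
(B)B ⇒ ((B)B)B   [B → ( B ) B]
((B)B)B ⇒ (((B)B)B)B   [B → ( B ) B]
(((B)B)B)B ⇒ ((((B)B)B)B)B   [B → ( B ) B]
((((B)B)B)B)B ⇒ ((((())B)B)B)B   [B → ( )]
((((())B)B)B)B ⇒ ((((())())B)B)B   [B → ( )]
((((())())B)B)B ⇒ ((((())())())B)B   [B → ( )]
((((())())())B)B ⇒ ((((())())())())B   [B → ( )]
((((())())())())B ⇒ ((((())())())())()   [B → ( )]

B⇒(B)B⇒((B)B)B⇒(((B)B)B)B⇒((((B)B)B)B)B⇒((((())B)B)B)B⇒((((())())B)B)B⇒((((())())())B)B⇒((((())())())())B⇒((((())())())())()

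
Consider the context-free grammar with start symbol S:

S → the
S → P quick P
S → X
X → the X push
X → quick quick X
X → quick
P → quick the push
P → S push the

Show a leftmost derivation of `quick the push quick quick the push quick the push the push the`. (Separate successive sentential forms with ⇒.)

S ⇒ P quick P ⇒ quick the push quick P ⇒ quick the push quick S push the ⇒ quick the push quick P quick P push the ⇒ quick the push quick quick the push quick P push the ⇒ quick the push quick quick the push quick S push the push the ⇒ quick the push quick quick the push quick the push the push the

S ⇒ P quick P   [S → P quick P]
P quick P ⇒ quick the push quick P   [P → quick the push]
quick the push quick P ⇒ quick the push quick S push the   [P → S push the]
quick the push quick S push the ⇒ quick the push quick P quick P push the   [S → P quick P]
quick the push quick P quick P push the ⇒ quick the push quick quick the push quick P push the   [P → quick the push]
quick the push quick quick the push quick P push the ⇒ quick the push quick quick the push quick S push the push the   [P → S push the]
quick the push quick quick the push quick S push the push the ⇒ quick the push quick quick the push quick the push the push the   [S → the]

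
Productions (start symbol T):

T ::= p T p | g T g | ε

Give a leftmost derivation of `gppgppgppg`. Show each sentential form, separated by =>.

T => gTg   [T ::= g T g]
gTg => gpTpg   [T ::= p T p]
gpTpg => gppTppg   [T ::= p T p]
gppTppg => gppgTgppg   [T ::= g T g]
gppgTgppg => gppgpTpgppg   [T ::= p T p]
gppgpTpgppg => gppgppgppg   [T ::= ε]

T => gTg => gpTpg => gppTppg => gppgTgppg => gppgpTpgppg => gppgppgppg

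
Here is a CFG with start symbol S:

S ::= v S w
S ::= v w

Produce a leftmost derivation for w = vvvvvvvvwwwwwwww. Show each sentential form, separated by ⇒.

S ⇒ vSw ⇒ vvSww ⇒ vvvSwww ⇒ vvvvSwwww ⇒ vvvvvSwwwww ⇒ vvvvvvSwwwwww ⇒ vvvvvvvSwwwwwww ⇒ vvvvvvvvwwwwwwww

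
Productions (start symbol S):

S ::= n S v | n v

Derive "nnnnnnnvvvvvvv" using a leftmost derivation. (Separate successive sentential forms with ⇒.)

S ⇒ nSv ⇒ nnSvv ⇒ nnnSvvv ⇒ nnnnSvvvv ⇒ nnnnnSvvvvv ⇒ nnnnnnSvvvvvv ⇒ nnnnnnnvvvvvvv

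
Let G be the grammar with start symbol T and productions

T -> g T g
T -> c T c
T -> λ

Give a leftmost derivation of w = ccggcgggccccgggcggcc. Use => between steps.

T => cTc   [T -> c T c]
cTc => ccTcc   [T -> c T c]
ccTcc => ccgTgcc   [T -> g T g]
ccgTgcc => ccggTggcc   [T -> g T g]
ccggTggcc => ccggcTcggcc   [T -> c T c]
ccggcTcggcc => ccggcgTgcggcc   [T -> g T g]
ccggcgTgcggcc => ccggcggTggcggcc   [T -> g T g]
ccggcggTggcggcc => ccggcgggTgggcggcc   [T -> g T g]
ccggcgggTgggcggcc => ccggcgggcTcgggcggcc   [T -> c T c]
ccggcgggcTcgggcggcc => ccggcgggccTccgggcggcc   [T -> c T c]
ccggcgggccTccgggcggcc => ccggcgggccccgggcggcc   [T -> λ]

T => cTc => ccTcc => ccgTgcc => ccggTggcc => ccggcTcggcc => ccggcgTgcggcc => ccggcggTggcggcc => ccggcgggTgggcggcc => ccggcgggcTcgggcggcc => ccggcgggccTccgggcggcc => ccggcgggccccgggcggcc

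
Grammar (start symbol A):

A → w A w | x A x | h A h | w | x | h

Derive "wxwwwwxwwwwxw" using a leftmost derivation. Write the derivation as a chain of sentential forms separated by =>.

A => wAw => wxAxw => wxwAwxw => wxwwAwwxw => wxwwwAwwwxw => wxwwwwAwwwwxw => wxwwwwxwwwwxw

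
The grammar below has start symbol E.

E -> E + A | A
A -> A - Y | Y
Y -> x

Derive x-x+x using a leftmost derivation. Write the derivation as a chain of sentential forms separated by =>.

E => E+A => A+A => A-Y+A => Y-Y+A => x-Y+A => x-x+A => x-x+Y => x-x+x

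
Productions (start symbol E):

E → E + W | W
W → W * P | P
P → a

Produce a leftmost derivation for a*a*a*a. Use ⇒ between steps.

E ⇒ W ⇒ W*P ⇒ W*P*P ⇒ W*P*P*P ⇒ P*P*P*P ⇒ a*P*P*P ⇒ a*a*P*P ⇒ a*a*a*P ⇒ a*a*a*a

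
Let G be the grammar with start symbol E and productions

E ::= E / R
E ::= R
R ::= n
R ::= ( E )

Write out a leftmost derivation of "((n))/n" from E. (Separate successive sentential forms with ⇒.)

E ⇒ E/R ⇒ R/R ⇒ (E)/R ⇒ (R)/R ⇒ ((E))/R ⇒ ((R))/R ⇒ ((n))/R ⇒ ((n))/n

E ⇒ E/R   [E ::= E / R]
E/R ⇒ R/R   [E ::= R]
R/R ⇒ (E)/R   [R ::= ( E )]
(E)/R ⇒ (R)/R   [E ::= R]
(R)/R ⇒ ((E))/R   [R ::= ( E )]
((E))/R ⇒ ((R))/R   [E ::= R]
((R))/R ⇒ ((n))/R   [R ::= n]
((n))/R ⇒ ((n))/n   [R ::= n]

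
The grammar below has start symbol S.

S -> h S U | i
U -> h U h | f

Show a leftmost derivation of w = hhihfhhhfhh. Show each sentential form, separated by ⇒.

S ⇒ hSU   [S -> h S U]
hSU ⇒ hhSUU   [S -> h S U]
hhSUU ⇒ hhiUU   [S -> i]
hhiUU ⇒ hhihUhU   [U -> h U h]
hhihUhU ⇒ hhihfhU   [U -> f]
hhihfhU ⇒ hhihfhhUh   [U -> h U h]
hhihfhhUh ⇒ hhihfhhhUhh   [U -> h U h]
hhihfhhhUhh ⇒ hhihfhhhfhh   [U -> f]

S ⇒ hSU ⇒ hhSUU ⇒ hhiUU ⇒ hhihUhU ⇒ hhihfhU ⇒ hhihfhhUh ⇒ hhihfhhhUhh ⇒ hhihfhhhfhh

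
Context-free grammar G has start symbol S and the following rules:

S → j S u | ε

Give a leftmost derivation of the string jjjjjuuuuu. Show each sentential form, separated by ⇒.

S ⇒ jSu   [S → j S u]
jSu ⇒ jjSuu   [S → j S u]
jjSuu ⇒ jjjSuuu   [S → j S u]
jjjSuuu ⇒ jjjjSuuuu   [S → j S u]
jjjjSuuuu ⇒ jjjjjSuuuuu   [S → j S u]
jjjjjSuuuuu ⇒ jjjjjuuuuu   [S → ε]

S ⇒ jSu ⇒ jjSuu ⇒ jjjSuuu ⇒ jjjjSuuuu ⇒ jjjjjSuuuuu ⇒ jjjjjuuuuu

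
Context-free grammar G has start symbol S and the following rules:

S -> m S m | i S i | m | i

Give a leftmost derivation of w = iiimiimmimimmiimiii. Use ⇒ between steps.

S⇒iSi⇒iiSii⇒iiiSiii⇒iiimSmiii⇒iiimiSimiii⇒iiimiiSiimiii⇒iiimiimSmiimiii⇒iiimiimmSmmiimiii⇒iiimiimmiSimmiimiii⇒iiimiimmimimmiimiii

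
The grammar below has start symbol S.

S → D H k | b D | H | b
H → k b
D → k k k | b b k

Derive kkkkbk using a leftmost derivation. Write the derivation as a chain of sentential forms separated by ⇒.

S ⇒ DHk   [S → D H k]
DHk ⇒ kkkHk   [D → k k k]
kkkHk ⇒ kkkkbk   [H → k b]

S ⇒ DHk ⇒ kkkHk ⇒ kkkkbk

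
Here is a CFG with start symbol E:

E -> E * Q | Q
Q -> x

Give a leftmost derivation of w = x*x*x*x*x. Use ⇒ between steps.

E ⇒ E*Q ⇒ E*Q*Q ⇒ E*Q*Q*Q ⇒ E*Q*Q*Q*Q ⇒ Q*Q*Q*Q*Q ⇒ x*Q*Q*Q*Q ⇒ x*x*Q*Q*Q ⇒ x*x*x*Q*Q ⇒ x*x*x*x*Q ⇒ x*x*x*x*x

E ⇒ E*Q   [E -> E * Q]
E*Q ⇒ E*Q*Q   [E -> E * Q]
E*Q*Q ⇒ E*Q*Q*Q   [E -> E * Q]
E*Q*Q*Q ⇒ E*Q*Q*Q*Q   [E -> E * Q]
E*Q*Q*Q*Q ⇒ Q*Q*Q*Q*Q   [E -> Q]
Q*Q*Q*Q*Q ⇒ x*Q*Q*Q*Q   [Q -> x]
x*Q*Q*Q*Q ⇒ x*x*Q*Q*Q   [Q -> x]
x*x*Q*Q*Q ⇒ x*x*x*Q*Q   [Q -> x]
x*x*x*Q*Q ⇒ x*x*x*x*Q   [Q -> x]
x*x*x*x*Q ⇒ x*x*x*x*x   [Q -> x]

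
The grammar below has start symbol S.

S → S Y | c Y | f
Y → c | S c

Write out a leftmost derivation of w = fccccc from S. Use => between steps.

S => SY => fY => fSc => fcYc => fcScc => fccYcc => fccccc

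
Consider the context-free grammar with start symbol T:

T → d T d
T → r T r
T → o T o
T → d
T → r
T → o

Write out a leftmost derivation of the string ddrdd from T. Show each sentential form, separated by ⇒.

T ⇒ dTd ⇒ ddTdd ⇒ ddrdd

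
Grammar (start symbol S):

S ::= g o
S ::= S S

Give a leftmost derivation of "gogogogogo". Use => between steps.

S => SS   [S ::= S S]
SS => goS   [S ::= g o]
goS => goSS   [S ::= S S]
goSS => gogoS   [S ::= g o]
gogoS => gogoSS   [S ::= S S]
gogoSS => gogoSSS   [S ::= S S]
gogoSSS => gogogoSS   [S ::= g o]
gogogoSS => gogogogoS   [S ::= g o]
gogogogoS => gogogogogo   [S ::= g o]

S => SS => goS => goSS => gogoS => gogoSS => gogoSSS => gogogoSS => gogogogoS => gogogogogo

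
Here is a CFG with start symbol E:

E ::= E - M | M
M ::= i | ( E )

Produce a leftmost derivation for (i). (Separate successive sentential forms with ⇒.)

E ⇒ M ⇒ (E) ⇒ (M) ⇒ (i)

E ⇒ M   [E ::= M]
M ⇒ (E)   [M ::= ( E )]
(E) ⇒ (M)   [E ::= M]
(M) ⇒ (i)   [M ::= i]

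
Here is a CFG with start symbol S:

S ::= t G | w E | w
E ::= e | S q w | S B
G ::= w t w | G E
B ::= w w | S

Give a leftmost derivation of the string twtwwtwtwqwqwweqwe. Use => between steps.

S=>tG=>tGE=>tGEE=>tGEEE=>twtwEEE=>twtwSqwEE=>twtwwEqwEE=>twtwwSqwqwEE=>twtwwtGqwqwEE=>twtwwtwtwqwqwEE=>twtwwtwtwqwqwSqwE=>twtwwtwtwqwqwwEqwE=>twtwwtwtwqwqwweqwE=>twtwwtwtwqwqwweqwe

S => tG   [S ::= t G]
tG => tGE   [G ::= G E]
tGE => tGEE   [G ::= G E]
tGEE => tGEEE   [G ::= G E]
tGEEE => twtwEEE   [G ::= w t w]
twtwEEE => twtwSqwEE   [E ::= S q w]
twtwSqwEE => twtwwEqwEE   [S ::= w E]
twtwwEqwEE => twtwwSqwqwEE   [E ::= S q w]
twtwwSqwqwEE => twtwwtGqwqwEE   [S ::= t G]
twtwwtGqwqwEE => twtwwtwtwqwqwEE   [G ::= w t w]
twtwwtwtwqwqwEE => twtwwtwtwqwqwSqwE   [E ::= S q w]
twtwwtwtwqwqwSqwE => twtwwtwtwqwqwwEqwE   [S ::= w E]
twtwwtwtwqwqwwEqwE => twtwwtwtwqwqwweqwE   [E ::= e]
twtwwtwtwqwqwweqwE => twtwwtwtwqwqwweqwe   [E ::= e]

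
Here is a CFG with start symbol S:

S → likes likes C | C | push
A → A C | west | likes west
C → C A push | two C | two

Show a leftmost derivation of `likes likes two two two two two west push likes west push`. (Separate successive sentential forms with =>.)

S => likes likes C   [S → likes likes C]
likes likes C => likes likes two C   [C → two C]
likes likes two C => likes likes two two C   [C → two C]
likes likes two two C => likes likes two two two C   [C → two C]
likes likes two two two C => likes likes two two two C A push   [C → C A push]
likes likes two two two C A push => likes likes two two two C A push A push   [C → C A push]
likes likes two two two C A push A push => likes likes two two two two C A push A push   [C → two C]
likes likes two two two two C A push A push => likes likes two two two two two A push A push   [C → two]
likes likes two two two two two A push A push => likes likes two two two two two west push A push   [A → west]
likes likes two two two two two west push A push => likes likes two two two two two west push likes west push   [A → likes west]

S => likes likes C => likes likes two C => likes likes two two C => likes likes two two two C => likes likes two two two C A push => likes likes two two two C A push A push => likes likes two two two two C A push A push => likes likes two two two two two A push A push => likes likes two two two two two west push A push => likes likes two two two two two west push likes west push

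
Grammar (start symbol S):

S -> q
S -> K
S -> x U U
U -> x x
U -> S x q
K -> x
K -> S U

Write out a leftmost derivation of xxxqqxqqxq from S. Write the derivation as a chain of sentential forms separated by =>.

S=>K=>SU=>xUUU=>xSxqUU=>xKxqUU=>xxxqUU=>xxxqSxqU=>xxxqqxqU=>xxxqqxqSxq=>xxxqqxqqxq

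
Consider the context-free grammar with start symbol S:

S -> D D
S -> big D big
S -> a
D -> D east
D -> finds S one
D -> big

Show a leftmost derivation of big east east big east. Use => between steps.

S => D D => D east D => D east east D => big east east D => big east east D east => big east east big east

S => D D   [S -> D D]
D D => D east D   [D -> D east]
D east D => D east east D   [D -> D east]
D east east D => big east east D   [D -> big]
big east east D => big east east D east   [D -> D east]
big east east D east => big east east big east   [D -> big]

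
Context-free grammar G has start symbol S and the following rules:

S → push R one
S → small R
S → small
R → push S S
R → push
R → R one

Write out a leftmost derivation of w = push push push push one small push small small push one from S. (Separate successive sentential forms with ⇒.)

S ⇒ push R one ⇒ push push S S one ⇒ push push push R one S one ⇒ push push push push one S one ⇒ push push push push one small R one ⇒ push push push push one small push S S one ⇒ push push push push one small push small S one ⇒ push push push push one small push small small R one ⇒ push push push push one small push small small push one

S ⇒ push R one   [S → push R one]
push R one ⇒ push push S S one   [R → push S S]
push push S S one ⇒ push push push R one S one   [S → push R one]
push push push R one S one ⇒ push push push push one S one   [R → push]
push push push push one S one ⇒ push push push push one small R one   [S → small R]
push push push push one small R one ⇒ push push push push one small push S S one   [R → push S S]
push push push push one small push S S one ⇒ push push push push one small push small S one   [S → small]
push push push push one small push small S one ⇒ push push push push one small push small small R one   [S → small R]
push push push push one small push small small R one ⇒ push push push push one small push small small push one   [R → push]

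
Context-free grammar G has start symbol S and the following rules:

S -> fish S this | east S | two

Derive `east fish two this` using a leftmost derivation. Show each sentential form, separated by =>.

S => east S   [S -> east S]
east S => east fish S this   [S -> fish S this]
east fish S this => east fish two this   [S -> two]

S => east S => east fish S this => east fish two this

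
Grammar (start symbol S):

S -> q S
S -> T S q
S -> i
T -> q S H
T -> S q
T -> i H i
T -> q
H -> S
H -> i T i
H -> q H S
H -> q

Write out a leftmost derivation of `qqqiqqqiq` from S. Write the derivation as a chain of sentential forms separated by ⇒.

S⇒TSq⇒SqSq⇒qSqSq⇒qTSqqSq⇒qqSqqSq⇒qqTSqqqSq⇒qqqSqqqSq⇒qqqiqqqSq⇒qqqiqqqiq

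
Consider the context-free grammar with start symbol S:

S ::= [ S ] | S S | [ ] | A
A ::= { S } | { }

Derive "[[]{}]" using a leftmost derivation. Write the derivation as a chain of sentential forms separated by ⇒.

S ⇒ [S]   [S ::= [ S ]]
[S] ⇒ [SS]   [S ::= S S]
[SS] ⇒ [[]S]   [S ::= [ ]]
[[]S] ⇒ [[]A]   [S ::= A]
[[]A] ⇒ [[]{}]   [A ::= { }]

S ⇒ [S] ⇒ [SS] ⇒ [[]S] ⇒ [[]A] ⇒ [[]{}]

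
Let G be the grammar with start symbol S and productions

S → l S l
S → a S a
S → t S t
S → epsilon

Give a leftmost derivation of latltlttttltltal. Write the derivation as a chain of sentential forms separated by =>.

S=>lSl=>laSal=>latStal=>latlSltal=>latltStltal=>latltlSltltal=>latltltStltltal=>latltlttSttltltal=>latltlttttltltal

S => lSl   [S → l S l]
lSl => laSal   [S → a S a]
laSal => latStal   [S → t S t]
latStal => latlSltal   [S → l S l]
latlSltal => latltStltal   [S → t S t]
latltStltal => latltlSltltal   [S → l S l]
latltlSltltal => latltltStltltal   [S → t S t]
latltltStltltal => latltlttSttltltal   [S → t S t]
latltlttSttltltal => latltlttttltltal   [S → epsilon]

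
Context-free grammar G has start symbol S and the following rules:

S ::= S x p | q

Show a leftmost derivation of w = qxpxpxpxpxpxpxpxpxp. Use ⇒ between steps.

S ⇒ Sxp   [S ::= S x p]
Sxp ⇒ Sxpxp   [S ::= S x p]
Sxpxp ⇒ Sxpxpxp   [S ::= S x p]
Sxpxpxp ⇒ Sxpxpxpxp   [S ::= S x p]
Sxpxpxpxp ⇒ Sxpxpxpxpxp   [S ::= S x p]
Sxpxpxpxpxp ⇒ Sxpxpxpxpxpxp   [S ::= S x p]
Sxpxpxpxpxpxp ⇒ Sxpxpxpxpxpxpxp   [S ::= S x p]
Sxpxpxpxpxpxpxp ⇒ Sxpxpxpxpxpxpxpxp   [S ::= S x p]
Sxpxpxpxpxpxpxpxp ⇒ Sxpxpxpxpxpxpxpxpxp   [S ::= S x p]
Sxpxpxpxpxpxpxpxpxp ⇒ qxpxpxpxpxpxpxpxpxp   [S ::= q]

S ⇒ Sxp ⇒ Sxpxp ⇒ Sxpxpxp ⇒ Sxpxpxpxp ⇒ Sxpxpxpxpxp ⇒ Sxpxpxpxpxpxp ⇒ Sxpxpxpxpxpxpxp ⇒ Sxpxpxpxpxpxpxpxp ⇒ Sxpxpxpxpxpxpxpxpxp ⇒ qxpxpxpxpxpxpxpxpxp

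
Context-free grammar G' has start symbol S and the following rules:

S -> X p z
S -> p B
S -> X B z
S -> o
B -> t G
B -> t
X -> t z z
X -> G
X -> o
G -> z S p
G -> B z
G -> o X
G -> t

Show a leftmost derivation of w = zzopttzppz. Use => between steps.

S => Xpz => Gpz => zSppz => zXBzppz => zGBzppz => zzSpBzppz => zzopBzppz => zzoptGzppz => zzopttzppz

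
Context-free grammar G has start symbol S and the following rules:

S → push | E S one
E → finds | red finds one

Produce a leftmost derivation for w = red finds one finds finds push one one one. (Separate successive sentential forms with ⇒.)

S ⇒ E S one ⇒ red finds one S one ⇒ red finds one E S one one ⇒ red finds one finds S one one ⇒ red finds one finds E S one one one ⇒ red finds one finds finds S one one one ⇒ red finds one finds finds push one one one

S ⇒ E S one   [S → E S one]
E S one ⇒ red finds one S one   [E → red finds one]
red finds one S one ⇒ red finds one E S one one   [S → E S one]
red finds one E S one one ⇒ red finds one finds S one one   [E → finds]
red finds one finds S one one ⇒ red finds one finds E S one one one   [S → E S one]
red finds one finds E S one one one ⇒ red finds one finds finds S one one one   [E → finds]
red finds one finds finds S one one one ⇒ red finds one finds finds push one one one   [S → push]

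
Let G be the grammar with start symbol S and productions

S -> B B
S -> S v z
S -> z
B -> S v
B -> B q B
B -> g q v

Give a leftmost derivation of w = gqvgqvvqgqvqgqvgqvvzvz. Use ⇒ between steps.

S⇒Svz⇒Svzvz⇒BBvzvz⇒BqBBvzvz⇒BqBqBBvzvz⇒SvqBqBBvzvz⇒BBvqBqBBvzvz⇒gqvBvqBqBBvzvz⇒gqvgqvvqBqBBvzvz⇒gqvgqvvqgqvqBBvzvz⇒gqvgqvvqgqvqgqvBvzvz⇒gqvgqvvqgqvqgqvgqvvzvz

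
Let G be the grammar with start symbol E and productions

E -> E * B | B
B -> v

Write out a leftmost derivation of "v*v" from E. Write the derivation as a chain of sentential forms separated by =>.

E=>E*B=>B*B=>v*B=>v*v

E => E*B   [E -> E * B]
E*B => B*B   [E -> B]
B*B => v*B   [B -> v]
v*B => v*v   [B -> v]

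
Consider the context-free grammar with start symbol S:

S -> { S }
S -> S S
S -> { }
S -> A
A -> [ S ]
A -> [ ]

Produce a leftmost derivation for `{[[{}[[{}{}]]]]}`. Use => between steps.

S => {S}   [S -> { S }]
{S} => {A}   [S -> A]
{A} => {[S]}   [A -> [ S ]]
{[S]} => {[A]}   [S -> A]
{[A]} => {[[S]]}   [A -> [ S ]]
{[[S]]} => {[[SS]]}   [S -> S S]
{[[SS]]} => {[[{}S]]}   [S -> { }]
{[[{}S]]} => {[[{}A]]}   [S -> A]
{[[{}A]]} => {[[{}[S]]]}   [A -> [ S ]]
{[[{}[S]]]} => {[[{}[A]]]}   [S -> A]
{[[{}[A]]]} => {[[{}[[S]]]]}   [A -> [ S ]]
{[[{}[[S]]]]} => {[[{}[[SS]]]]}   [S -> S S]
{[[{}[[SS]]]]} => {[[{}[[{}S]]]]}   [S -> { }]
{[[{}[[{}S]]]]} => {[[{}[[{}{}]]]]}   [S -> { }]

S => {S} => {A} => {[S]} => {[A]} => {[[S]]} => {[[SS]]} => {[[{}S]]} => {[[{}A]]} => {[[{}[S]]]} => {[[{}[A]]]} => {[[{}[[S]]]]} => {[[{}[[SS]]]]} => {[[{}[[{}S]]]]} => {[[{}[[{}{}]]]]}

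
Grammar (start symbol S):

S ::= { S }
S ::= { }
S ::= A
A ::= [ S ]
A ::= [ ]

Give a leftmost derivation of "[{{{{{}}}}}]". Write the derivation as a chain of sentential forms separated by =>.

S => A => [S] => [{S}] => [{{S}}] => [{{{S}}}] => [{{{{S}}}}] => [{{{{{}}}}}]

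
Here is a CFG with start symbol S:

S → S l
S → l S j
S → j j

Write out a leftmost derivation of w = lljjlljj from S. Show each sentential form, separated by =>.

S => lSj   [S → l S j]
lSj => llSjj   [S → l S j]
llSjj => llSljj   [S → S l]
llSljj => llSlljj   [S → S l]
llSlljj => lljjlljj   [S → j j]

S => lSj => llSjj => llSljj => llSlljj => lljjlljj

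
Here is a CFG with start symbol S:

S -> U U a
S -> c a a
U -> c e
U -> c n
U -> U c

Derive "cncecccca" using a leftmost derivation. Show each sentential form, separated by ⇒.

S ⇒ UUa   [S -> U U a]
UUa ⇒ cnUa   [U -> c n]
cnUa ⇒ cnUca   [U -> U c]
cnUca ⇒ cnUcca   [U -> U c]
cnUcca ⇒ cnUccca   [U -> U c]
cnUccca ⇒ cnUcccca   [U -> U c]
cnUcccca ⇒ cncecccca   [U -> c e]

S ⇒ UUa ⇒ cnUa ⇒ cnUca ⇒ cnUcca ⇒ cnUccca ⇒ cnUcccca ⇒ cncecccca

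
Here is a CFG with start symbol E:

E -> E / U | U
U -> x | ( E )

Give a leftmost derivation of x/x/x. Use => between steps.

E=>E/U=>E/U/U=>U/U/U=>x/U/U=>x/x/U=>x/x/x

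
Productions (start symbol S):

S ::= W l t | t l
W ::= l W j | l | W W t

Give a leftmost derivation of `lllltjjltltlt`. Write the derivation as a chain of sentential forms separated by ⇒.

S ⇒ Wlt   [S ::= W l t]
Wlt ⇒ WWtlt   [W ::= W W t]
WWtlt ⇒ WWtWtlt   [W ::= W W t]
WWtWtlt ⇒ lWjWtWtlt   [W ::= l W j]
lWjWtWtlt ⇒ llWjjWtWtlt   [W ::= l W j]
llWjjWtWtlt ⇒ llWWtjjWtWtlt   [W ::= W W t]
llWWtjjWtWtlt ⇒ lllWtjjWtWtlt   [W ::= l]
lllWtjjWtWtlt ⇒ lllltjjWtWtlt   [W ::= l]
lllltjjWtWtlt ⇒ lllltjjltWtlt   [W ::= l]
lllltjjltWtlt ⇒ lllltjjltltlt   [W ::= l]

S ⇒ Wlt ⇒ WWtlt ⇒ WWtWtlt ⇒ lWjWtWtlt ⇒ llWjjWtWtlt ⇒ llWWtjjWtWtlt ⇒ lllWtjjWtWtlt ⇒ lllltjjWtWtlt ⇒ lllltjjltWtlt ⇒ lllltjjltltlt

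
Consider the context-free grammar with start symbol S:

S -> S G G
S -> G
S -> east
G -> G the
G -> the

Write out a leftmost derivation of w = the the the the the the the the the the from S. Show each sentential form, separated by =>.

S => S G G => S G G G G => S G G G G G G => G G G G G G G => G the G G G G G G => G the the G G G G G G => the the the G G G G G G => the the the G the G G G G G => the the the the the G G G G G => the the the the the the G G G G => the the the the the the the G G G => the the the the the the the the G G => the the the the the the the the the G => the the the the the the the the the the

S => S G G   [S -> S G G]
S G G => S G G G G   [S -> S G G]
S G G G G => S G G G G G G   [S -> S G G]
S G G G G G G => G G G G G G G   [S -> G]
G G G G G G G => G the G G G G G G   [G -> G the]
G the G G G G G G => G the the G G G G G G   [G -> G the]
G the the G G G G G G => the the the G G G G G G   [G -> the]
the the the G G G G G G => the the the G the G G G G G   [G -> G the]
the the the G the G G G G G => the the the the the G G G G G   [G -> the]
the the the the the G G G G G => the the the the the the G G G G   [G -> the]
the the the the the the G G G G => the the the the the the the G G G   [G -> the]
the the the the the the the G G G => the the the the the the the the G G   [G -> the]
the the the the the the the the G G => the the the the the the the the the G   [G -> the]
the the the the the the the the the G => the the the the the the the the the the   [G -> the]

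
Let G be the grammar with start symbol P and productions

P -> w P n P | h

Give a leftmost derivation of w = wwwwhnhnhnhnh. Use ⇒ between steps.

P ⇒ wPnP   [P -> w P n P]
wPnP ⇒ wwPnPnP   [P -> w P n P]
wwPnPnP ⇒ wwwPnPnPnP   [P -> w P n P]
wwwPnPnPnP ⇒ wwwwPnPnPnPnP   [P -> w P n P]
wwwwPnPnPnPnP ⇒ wwwwhnPnPnPnP   [P -> h]
wwwwhnPnPnPnP ⇒ wwwwhnhnPnPnP   [P -> h]
wwwwhnhnPnPnP ⇒ wwwwhnhnhnPnP   [P -> h]
wwwwhnhnhnPnP ⇒ wwwwhnhnhnhnP   [P -> h]
wwwwhnhnhnhnP ⇒ wwwwhnhnhnhnh   [P -> h]

P ⇒ wPnP ⇒ wwPnPnP ⇒ wwwPnPnPnP ⇒ wwwwPnPnPnPnP ⇒ wwwwhnPnPnPnP ⇒ wwwwhnhnPnPnP ⇒ wwwwhnhnhnPnP ⇒ wwwwhnhnhnhnP ⇒ wwwwhnhnhnhnh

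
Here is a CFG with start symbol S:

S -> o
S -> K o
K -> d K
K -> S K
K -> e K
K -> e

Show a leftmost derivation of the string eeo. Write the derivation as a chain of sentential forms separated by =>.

S=>Ko=>eKo=>eeo

S => Ko   [S -> K o]
Ko => eKo   [K -> e K]
eKo => eeo   [K -> e]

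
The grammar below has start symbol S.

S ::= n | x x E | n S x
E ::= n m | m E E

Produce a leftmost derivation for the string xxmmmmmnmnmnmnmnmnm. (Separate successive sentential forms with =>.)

S => xxE => xxmEE => xxmmEEE => xxmmmEEEE => xxmmmmEEEEE => xxmmmmmEEEEEE => xxmmmmmnmEEEEE => xxmmmmmnmnmEEEE => xxmmmmmnmnmnmEEE => xxmmmmmnmnmnmnmEE => xxmmmmmnmnmnmnmnmE => xxmmmmmnmnmnmnmnmnm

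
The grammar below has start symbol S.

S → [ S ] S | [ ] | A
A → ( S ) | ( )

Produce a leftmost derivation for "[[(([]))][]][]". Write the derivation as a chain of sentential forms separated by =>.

S => [S]S   [S → [ S ] S]
[S]S => [[S]S]S   [S → [ S ] S]
[[S]S]S => [[A]S]S   [S → A]
[[A]S]S => [[(S)]S]S   [A → ( S )]
[[(S)]S]S => [[(A)]S]S   [S → A]
[[(A)]S]S => [[((S))]S]S   [A → ( S )]
[[((S))]S]S => [[(([]))]S]S   [S → [ ]]
[[(([]))]S]S => [[(([]))][]]S   [S → [ ]]
[[(([]))][]]S => [[(([]))][]][]   [S → [ ]]

S => [S]S => [[S]S]S => [[A]S]S => [[(S)]S]S => [[(A)]S]S => [[((S))]S]S => [[(([]))]S]S => [[(([]))][]]S => [[(([]))][]][]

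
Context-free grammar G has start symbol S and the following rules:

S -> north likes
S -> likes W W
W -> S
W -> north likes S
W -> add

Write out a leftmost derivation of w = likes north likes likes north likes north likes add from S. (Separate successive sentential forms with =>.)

S => likes W W => likes S W => likes north likes W => likes north likes S => likes north likes likes W W => likes north likes likes north likes S W => likes north likes likes north likes north likes W => likes north likes likes north likes north likes add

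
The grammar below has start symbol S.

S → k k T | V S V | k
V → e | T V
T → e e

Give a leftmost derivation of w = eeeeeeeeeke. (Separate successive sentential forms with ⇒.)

S ⇒ VSV ⇒ TVSV ⇒ eeVSV ⇒ eeTVSV ⇒ eeeeVSV ⇒ eeeeTVSV ⇒ eeeeeeVSV ⇒ eeeeeeTVSV ⇒ eeeeeeeeVSV ⇒ eeeeeeeeeSV ⇒ eeeeeeeeekV ⇒ eeeeeeeeeke

S ⇒ VSV   [S → V S V]
VSV ⇒ TVSV   [V → T V]
TVSV ⇒ eeVSV   [T → e e]
eeVSV ⇒ eeTVSV   [V → T V]
eeTVSV ⇒ eeeeVSV   [T → e e]
eeeeVSV ⇒ eeeeTVSV   [V → T V]
eeeeTVSV ⇒ eeeeeeVSV   [T → e e]
eeeeeeVSV ⇒ eeeeeeTVSV   [V → T V]
eeeeeeTVSV ⇒ eeeeeeeeVSV   [T → e e]
eeeeeeeeVSV ⇒ eeeeeeeeeSV   [V → e]
eeeeeeeeeSV ⇒ eeeeeeeeekV   [S → k]
eeeeeeeeekV ⇒ eeeeeeeeeke   [V → e]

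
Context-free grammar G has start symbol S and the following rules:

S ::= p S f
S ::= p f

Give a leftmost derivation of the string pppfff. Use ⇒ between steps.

S ⇒ pSf ⇒ ppSff ⇒ pppfff

S ⇒ pSf   [S ::= p S f]
pSf ⇒ ppSff   [S ::= p S f]
ppSff ⇒ pppfff   [S ::= p f]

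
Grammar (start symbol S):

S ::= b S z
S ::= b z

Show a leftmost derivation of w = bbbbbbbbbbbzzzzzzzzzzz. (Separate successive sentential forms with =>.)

S => bSz => bbSzz => bbbSzzz => bbbbSzzzz => bbbbbSzzzzz => bbbbbbSzzzzzz => bbbbbbbSzzzzzzz => bbbbbbbbSzzzzzzzz => bbbbbbbbbSzzzzzzzzz => bbbbbbbbbbSzzzzzzzzzz => bbbbbbbbbbbzzzzzzzzzzz

S => bSz   [S ::= b S z]
bSz => bbSzz   [S ::= b S z]
bbSzz => bbbSzzz   [S ::= b S z]
bbbSzzz => bbbbSzzzz   [S ::= b S z]
bbbbSzzzz => bbbbbSzzzzz   [S ::= b S z]
bbbbbSzzzzz => bbbbbbSzzzzzz   [S ::= b S z]
bbbbbbSzzzzzz => bbbbbbbSzzzzzzz   [S ::= b S z]
bbbbbbbSzzzzzzz => bbbbbbbbSzzzzzzzz   [S ::= b S z]
bbbbbbbbSzzzzzzzz => bbbbbbbbbSzzzzzzzzz   [S ::= b S z]
bbbbbbbbbSzzzzzzzzz => bbbbbbbbbbSzzzzzzzzzz   [S ::= b S z]
bbbbbbbbbbSzzzzzzzzzz => bbbbbbbbbbbzzzzzzzzzzz   [S ::= b z]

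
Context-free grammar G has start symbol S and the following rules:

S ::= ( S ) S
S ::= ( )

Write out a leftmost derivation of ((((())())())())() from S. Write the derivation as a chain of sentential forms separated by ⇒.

S ⇒ (S)S ⇒ ((S)S)S ⇒ (((S)S)S)S ⇒ ((((S)S)S)S)S ⇒ ((((())S)S)S)S ⇒ ((((())())S)S)S ⇒ ((((())())())S)S ⇒ ((((())())())())S ⇒ ((((())())())())()

S ⇒ (S)S   [S ::= ( S ) S]
(S)S ⇒ ((S)S)S   [S ::= ( S ) S]
((S)S)S ⇒ (((S)S)S)S   [S ::= ( S ) S]
(((S)S)S)S ⇒ ((((S)S)S)S)S   [S ::= ( S ) S]
((((S)S)S)S)S ⇒ ((((())S)S)S)S   [S ::= ( )]
((((())S)S)S)S ⇒ ((((())())S)S)S   [S ::= ( )]
((((())())S)S)S ⇒ ((((())())())S)S   [S ::= ( )]
((((())())())S)S ⇒ ((((())())())())S   [S ::= ( )]
((((())())())())S ⇒ ((((())())())())()   [S ::= ( )]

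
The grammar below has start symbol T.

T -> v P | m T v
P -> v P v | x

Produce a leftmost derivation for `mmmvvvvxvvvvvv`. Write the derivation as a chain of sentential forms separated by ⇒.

T ⇒ mTv   [T -> m T v]
mTv ⇒ mmTvv   [T -> m T v]
mmTvv ⇒ mmmTvvv   [T -> m T v]
mmmTvvv ⇒ mmmvPvvv   [T -> v P]
mmmvPvvv ⇒ mmmvvPvvvv   [P -> v P v]
mmmvvPvvvv ⇒ mmmvvvPvvvvv   [P -> v P v]
mmmvvvPvvvvv ⇒ mmmvvvvPvvvvvv   [P -> v P v]
mmmvvvvPvvvvvv ⇒ mmmvvvvxvvvvvv   [P -> x]

T⇒mTv⇒mmTvv⇒mmmTvvv⇒mmmvPvvv⇒mmmvvPvvvv⇒mmmvvvPvvvvv⇒mmmvvvvPvvvvvv⇒mmmvvvvxvvvvvv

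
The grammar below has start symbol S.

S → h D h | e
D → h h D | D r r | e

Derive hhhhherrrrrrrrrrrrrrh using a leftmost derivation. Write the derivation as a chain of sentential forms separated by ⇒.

S ⇒ hDh ⇒ hDrrh ⇒ hDrrrrh ⇒ hDrrrrrrh ⇒ hDrrrrrrrrh ⇒ hDrrrrrrrrrrh ⇒ hDrrrrrrrrrrrrh ⇒ hDrrrrrrrrrrrrrrh ⇒ hhhDrrrrrrrrrrrrrrh ⇒ hhhhhDrrrrrrrrrrrrrrh ⇒ hhhhherrrrrrrrrrrrrrh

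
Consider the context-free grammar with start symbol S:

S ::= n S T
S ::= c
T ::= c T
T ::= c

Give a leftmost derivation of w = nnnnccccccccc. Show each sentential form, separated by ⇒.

S ⇒ nST ⇒ nnSTT ⇒ nnnSTTT ⇒ nnnnSTTTT ⇒ nnnncTTTT ⇒ nnnnccTTT ⇒ nnnncccTTT ⇒ nnnnccccTT ⇒ nnnncccccTT ⇒ nnnnccccccTT ⇒ nnnncccccccTT ⇒ nnnnccccccccT ⇒ nnnnccccccccc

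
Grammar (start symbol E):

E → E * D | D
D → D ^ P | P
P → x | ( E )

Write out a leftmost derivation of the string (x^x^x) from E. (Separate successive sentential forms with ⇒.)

E ⇒ D ⇒ P ⇒ (E) ⇒ (D) ⇒ (D^P) ⇒ (D^P^P) ⇒ (P^P^P) ⇒ (x^P^P) ⇒ (x^x^P) ⇒ (x^x^x)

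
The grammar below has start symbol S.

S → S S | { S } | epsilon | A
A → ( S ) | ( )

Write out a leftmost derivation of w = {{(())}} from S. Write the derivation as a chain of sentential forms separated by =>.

S => {S}   [S → { S }]
{S} => {{S}}   [S → { S }]
{{S}} => {{A}}   [S → A]
{{A}} => {{(S)}}   [A → ( S )]
{{(S)}} => {{(A)}}   [S → A]
{{(A)}} => {{(())}}   [A → ( )]

S => {S} => {{S}} => {{A}} => {{(S)}} => {{(A)}} => {{(())}}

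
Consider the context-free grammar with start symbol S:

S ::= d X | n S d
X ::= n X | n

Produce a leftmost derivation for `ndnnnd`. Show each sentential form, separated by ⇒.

S ⇒ nSd ⇒ ndXd ⇒ ndnXd ⇒ ndnnXd ⇒ ndnnnd

S ⇒ nSd   [S ::= n S d]
nSd ⇒ ndXd   [S ::= d X]
ndXd ⇒ ndnXd   [X ::= n X]
ndnXd ⇒ ndnnXd   [X ::= n X]
ndnnXd ⇒ ndnnnd   [X ::= n]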